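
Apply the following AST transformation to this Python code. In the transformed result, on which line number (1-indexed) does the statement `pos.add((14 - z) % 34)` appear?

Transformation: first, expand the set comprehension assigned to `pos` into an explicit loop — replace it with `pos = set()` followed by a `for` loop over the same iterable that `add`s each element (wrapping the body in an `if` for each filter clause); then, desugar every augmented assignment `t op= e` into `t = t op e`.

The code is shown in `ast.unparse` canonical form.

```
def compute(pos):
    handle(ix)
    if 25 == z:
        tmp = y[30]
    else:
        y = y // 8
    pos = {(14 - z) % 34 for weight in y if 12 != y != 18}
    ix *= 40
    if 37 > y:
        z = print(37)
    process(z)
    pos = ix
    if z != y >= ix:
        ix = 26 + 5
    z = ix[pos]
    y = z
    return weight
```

10

Transformed code:
def compute(pos):
    handle(ix)
    if 25 == z:
        tmp = y[30]
    else:
        y = y // 8
    pos = set()
    for weight in y:
        if 12 != y != 18:
            pos.add((14 - z) % 34)
    ix = ix * 40
    if 37 > y:
        z = print(37)
    process(z)
    pos = ix
    if z != y >= ix:
        ix = 26 + 5
    z = ix[pos]
    y = z
    return weight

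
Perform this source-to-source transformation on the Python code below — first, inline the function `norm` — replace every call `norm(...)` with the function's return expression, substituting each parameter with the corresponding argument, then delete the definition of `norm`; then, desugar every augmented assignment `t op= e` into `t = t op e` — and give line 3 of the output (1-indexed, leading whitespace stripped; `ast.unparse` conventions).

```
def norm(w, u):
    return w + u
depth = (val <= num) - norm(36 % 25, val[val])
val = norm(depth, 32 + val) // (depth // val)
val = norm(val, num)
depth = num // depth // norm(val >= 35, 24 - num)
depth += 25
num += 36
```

val = val + num

Transformed code:
depth = (val <= num) - (36 % 25 + val[val])
val = (depth + (32 + val)) // (depth // val)
val = val + num
depth = num // depth // ((val >= 35) + (24 - num))
depth = depth + 25
num = num + 36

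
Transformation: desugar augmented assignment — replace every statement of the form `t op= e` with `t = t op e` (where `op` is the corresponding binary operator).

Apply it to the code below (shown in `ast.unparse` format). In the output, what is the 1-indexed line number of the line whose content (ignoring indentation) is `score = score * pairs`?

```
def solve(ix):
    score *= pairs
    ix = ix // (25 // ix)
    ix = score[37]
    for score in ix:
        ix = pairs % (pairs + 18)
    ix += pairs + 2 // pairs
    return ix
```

Transformed code:
def solve(ix):
    score = score * pairs
    ix = ix // (25 // ix)
    ix = score[37]
    for score in ix:
        ix = pairs % (pairs + 18)
    ix = ix + (pairs + 2 // pairs)
    return ix

2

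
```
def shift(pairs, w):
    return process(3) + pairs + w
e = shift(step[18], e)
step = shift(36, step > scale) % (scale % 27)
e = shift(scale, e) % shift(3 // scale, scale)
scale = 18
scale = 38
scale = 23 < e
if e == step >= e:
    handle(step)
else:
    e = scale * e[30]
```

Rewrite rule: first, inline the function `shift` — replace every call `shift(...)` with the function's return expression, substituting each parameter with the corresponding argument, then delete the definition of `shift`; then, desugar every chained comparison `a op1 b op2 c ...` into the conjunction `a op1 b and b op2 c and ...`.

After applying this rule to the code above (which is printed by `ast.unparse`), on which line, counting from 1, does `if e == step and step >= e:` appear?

7

Transformed code:
e = process(3) + step[18] + e
step = (process(3) + 36 + (step > scale)) % (scale % 27)
e = (process(3) + scale + e) % (process(3) + 3 // scale + scale)
scale = 18
scale = 38
scale = 23 < e
if e == step and step >= e:
    handle(step)
else:
    e = scale * e[30]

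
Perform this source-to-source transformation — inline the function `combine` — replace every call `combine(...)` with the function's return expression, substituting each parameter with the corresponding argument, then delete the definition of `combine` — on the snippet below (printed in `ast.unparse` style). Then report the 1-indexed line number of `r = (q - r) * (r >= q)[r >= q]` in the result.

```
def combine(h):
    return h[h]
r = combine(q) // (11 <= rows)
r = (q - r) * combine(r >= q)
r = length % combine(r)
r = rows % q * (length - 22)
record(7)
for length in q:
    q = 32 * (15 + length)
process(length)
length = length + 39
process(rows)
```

2

Transformed code:
r = q[q] // (11 <= rows)
r = (q - r) * (r >= q)[r >= q]
r = length % r[r]
r = rows % q * (length - 22)
record(7)
for length in q:
    q = 32 * (15 + length)
process(length)
length = length + 39
process(rows)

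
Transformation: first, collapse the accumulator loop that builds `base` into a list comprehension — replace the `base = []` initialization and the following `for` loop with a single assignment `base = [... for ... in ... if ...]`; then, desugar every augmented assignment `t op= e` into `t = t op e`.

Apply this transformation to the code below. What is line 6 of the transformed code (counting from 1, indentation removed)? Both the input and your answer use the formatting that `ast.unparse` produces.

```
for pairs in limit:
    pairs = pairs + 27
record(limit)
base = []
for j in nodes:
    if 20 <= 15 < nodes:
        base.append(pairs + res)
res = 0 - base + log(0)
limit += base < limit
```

Transformed code:
for pairs in limit:
    pairs = pairs + 27
record(limit)
base = [pairs + res for j in nodes if 20 <= 15 < nodes]
res = 0 - base + log(0)
limit = limit + (base < limit)

limit = limit + (base < limit)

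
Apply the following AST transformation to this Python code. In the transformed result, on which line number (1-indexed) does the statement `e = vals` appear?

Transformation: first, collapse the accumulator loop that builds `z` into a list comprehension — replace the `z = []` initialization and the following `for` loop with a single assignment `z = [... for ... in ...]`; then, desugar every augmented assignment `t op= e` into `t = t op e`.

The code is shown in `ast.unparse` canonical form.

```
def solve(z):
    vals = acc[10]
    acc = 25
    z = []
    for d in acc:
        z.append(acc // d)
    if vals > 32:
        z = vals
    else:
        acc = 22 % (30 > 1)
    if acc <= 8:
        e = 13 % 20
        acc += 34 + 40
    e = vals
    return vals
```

12

Transformed code:
def solve(z):
    vals = acc[10]
    acc = 25
    z = [acc // d for d in acc]
    if vals > 32:
        z = vals
    else:
        acc = 22 % (30 > 1)
    if acc <= 8:
        e = 13 % 20
        acc = acc + (34 + 40)
    e = vals
    return vals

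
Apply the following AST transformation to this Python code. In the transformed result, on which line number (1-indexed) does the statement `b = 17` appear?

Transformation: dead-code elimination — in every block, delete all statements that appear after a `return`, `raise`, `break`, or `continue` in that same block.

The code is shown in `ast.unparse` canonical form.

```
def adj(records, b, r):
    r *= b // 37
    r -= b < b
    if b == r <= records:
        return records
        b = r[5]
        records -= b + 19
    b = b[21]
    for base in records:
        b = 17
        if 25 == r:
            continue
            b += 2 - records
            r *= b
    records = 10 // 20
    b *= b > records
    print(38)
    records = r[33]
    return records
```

Transformed code:
def adj(records, b, r):
    r *= b // 37
    r -= b < b
    if b == r <= records:
        return records
    b = b[21]
    for base in records:
        b = 17
        if 25 == r:
            continue
    records = 10 // 20
    b *= b > records
    print(38)
    records = r[33]
    return records

8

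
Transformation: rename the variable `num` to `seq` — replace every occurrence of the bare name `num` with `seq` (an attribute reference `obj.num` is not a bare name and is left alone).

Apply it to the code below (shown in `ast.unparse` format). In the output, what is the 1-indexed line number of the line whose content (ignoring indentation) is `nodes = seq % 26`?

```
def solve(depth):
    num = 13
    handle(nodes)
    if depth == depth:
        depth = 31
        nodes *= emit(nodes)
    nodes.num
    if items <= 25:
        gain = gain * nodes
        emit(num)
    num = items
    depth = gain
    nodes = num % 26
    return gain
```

Transformed code:
def solve(depth):
    seq = 13
    handle(nodes)
    if depth == depth:
        depth = 31
        nodes *= emit(nodes)
    nodes.num
    if items <= 25:
        gain = gain * nodes
        emit(seq)
    seq = items
    depth = gain
    nodes = seq % 26
    return gain

13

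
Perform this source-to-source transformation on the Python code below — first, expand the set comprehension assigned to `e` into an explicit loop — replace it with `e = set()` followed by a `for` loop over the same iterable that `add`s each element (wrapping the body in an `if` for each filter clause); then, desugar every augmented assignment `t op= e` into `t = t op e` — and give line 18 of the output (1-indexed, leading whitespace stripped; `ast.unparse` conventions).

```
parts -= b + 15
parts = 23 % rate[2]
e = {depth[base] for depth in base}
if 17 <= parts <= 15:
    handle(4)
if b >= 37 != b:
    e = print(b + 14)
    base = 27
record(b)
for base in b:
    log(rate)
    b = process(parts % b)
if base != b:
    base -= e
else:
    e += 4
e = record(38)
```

Transformed code:
parts = parts - (b + 15)
parts = 23 % rate[2]
e = set()
for depth in base:
    e.add(depth[base])
if 17 <= parts <= 15:
    handle(4)
if b >= 37 != b:
    e = print(b + 14)
    base = 27
record(b)
for base in b:
    log(rate)
    b = process(parts % b)
if base != b:
    base = base - e
else:
    e = e + 4
e = record(38)

e = e + 4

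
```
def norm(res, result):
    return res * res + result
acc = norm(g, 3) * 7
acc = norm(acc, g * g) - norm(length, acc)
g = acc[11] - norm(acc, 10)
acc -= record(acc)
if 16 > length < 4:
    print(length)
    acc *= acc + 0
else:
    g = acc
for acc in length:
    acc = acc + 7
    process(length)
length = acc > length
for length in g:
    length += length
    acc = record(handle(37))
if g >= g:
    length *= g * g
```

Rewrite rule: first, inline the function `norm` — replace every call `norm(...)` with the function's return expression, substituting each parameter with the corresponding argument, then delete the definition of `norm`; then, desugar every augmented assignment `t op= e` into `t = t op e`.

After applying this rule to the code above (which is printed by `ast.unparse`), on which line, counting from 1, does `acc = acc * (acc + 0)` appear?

7

Transformed code:
acc = (g * g + 3) * 7
acc = acc * acc + g * g - (length * length + acc)
g = acc[11] - (acc * acc + 10)
acc = acc - record(acc)
if 16 > length < 4:
    print(length)
    acc = acc * (acc + 0)
else:
    g = acc
for acc in length:
    acc = acc + 7
    process(length)
length = acc > length
for length in g:
    length = length + length
    acc = record(handle(37))
if g >= g:
    length = length * (g * g)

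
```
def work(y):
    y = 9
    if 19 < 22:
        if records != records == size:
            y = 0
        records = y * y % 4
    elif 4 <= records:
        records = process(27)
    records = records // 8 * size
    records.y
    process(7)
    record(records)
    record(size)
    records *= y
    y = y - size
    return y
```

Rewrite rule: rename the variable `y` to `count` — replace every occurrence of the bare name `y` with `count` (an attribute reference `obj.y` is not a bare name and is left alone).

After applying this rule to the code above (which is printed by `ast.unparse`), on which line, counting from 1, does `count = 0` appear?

5

Transformed code:
def work(count):
    count = 9
    if 19 < 22:
        if records != records == size:
            count = 0
        records = count * count % 4
    elif 4 <= records:
        records = process(27)
    records = records // 8 * size
    records.y
    process(7)
    record(records)
    record(size)
    records *= count
    count = count - size
    return count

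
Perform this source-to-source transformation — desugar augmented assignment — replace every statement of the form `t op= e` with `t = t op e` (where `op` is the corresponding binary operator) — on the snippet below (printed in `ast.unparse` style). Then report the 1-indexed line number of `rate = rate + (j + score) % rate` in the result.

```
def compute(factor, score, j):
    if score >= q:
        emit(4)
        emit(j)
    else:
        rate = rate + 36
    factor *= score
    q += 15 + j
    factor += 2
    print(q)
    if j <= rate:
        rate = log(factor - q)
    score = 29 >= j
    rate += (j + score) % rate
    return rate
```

Transformed code:
def compute(factor, score, j):
    if score >= q:
        emit(4)
        emit(j)
    else:
        rate = rate + 36
    factor = factor * score
    q = q + (15 + j)
    factor = factor + 2
    print(q)
    if j <= rate:
        rate = log(factor - q)
    score = 29 >= j
    rate = rate + (j + score) % rate
    return rate

14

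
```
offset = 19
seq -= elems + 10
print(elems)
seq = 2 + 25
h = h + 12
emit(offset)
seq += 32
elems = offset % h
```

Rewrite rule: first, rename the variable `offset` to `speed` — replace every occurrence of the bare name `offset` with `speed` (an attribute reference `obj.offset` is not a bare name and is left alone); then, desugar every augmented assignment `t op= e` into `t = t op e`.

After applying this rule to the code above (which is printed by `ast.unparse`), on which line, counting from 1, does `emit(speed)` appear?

Transformed code:
speed = 19
seq = seq - (elems + 10)
print(elems)
seq = 2 + 25
h = h + 12
emit(speed)
seq = seq + 32
elems = speed % h

6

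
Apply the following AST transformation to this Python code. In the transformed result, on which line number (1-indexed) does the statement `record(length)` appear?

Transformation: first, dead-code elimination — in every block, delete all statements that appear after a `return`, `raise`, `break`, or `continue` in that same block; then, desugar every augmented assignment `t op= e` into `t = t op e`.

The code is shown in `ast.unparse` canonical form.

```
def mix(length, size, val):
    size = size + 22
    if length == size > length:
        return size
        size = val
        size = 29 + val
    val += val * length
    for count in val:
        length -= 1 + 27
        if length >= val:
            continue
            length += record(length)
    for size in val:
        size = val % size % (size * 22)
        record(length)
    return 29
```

12

Transformed code:
def mix(length, size, val):
    size = size + 22
    if length == size > length:
        return size
    val = val + val * length
    for count in val:
        length = length - (1 + 27)
        if length >= val:
            continue
    for size in val:
        size = val % size % (size * 22)
        record(length)
    return 29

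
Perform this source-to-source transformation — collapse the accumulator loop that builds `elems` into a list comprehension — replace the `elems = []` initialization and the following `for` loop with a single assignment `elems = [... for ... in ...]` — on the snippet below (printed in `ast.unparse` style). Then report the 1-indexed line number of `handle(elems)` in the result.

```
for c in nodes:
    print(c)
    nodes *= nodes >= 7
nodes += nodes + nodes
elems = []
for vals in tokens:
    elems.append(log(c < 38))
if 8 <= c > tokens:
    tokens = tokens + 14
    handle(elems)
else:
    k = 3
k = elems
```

Transformed code:
for c in nodes:
    print(c)
    nodes *= nodes >= 7
nodes += nodes + nodes
elems = [log(c < 38) for vals in tokens]
if 8 <= c > tokens:
    tokens = tokens + 14
    handle(elems)
else:
    k = 3
k = elems

8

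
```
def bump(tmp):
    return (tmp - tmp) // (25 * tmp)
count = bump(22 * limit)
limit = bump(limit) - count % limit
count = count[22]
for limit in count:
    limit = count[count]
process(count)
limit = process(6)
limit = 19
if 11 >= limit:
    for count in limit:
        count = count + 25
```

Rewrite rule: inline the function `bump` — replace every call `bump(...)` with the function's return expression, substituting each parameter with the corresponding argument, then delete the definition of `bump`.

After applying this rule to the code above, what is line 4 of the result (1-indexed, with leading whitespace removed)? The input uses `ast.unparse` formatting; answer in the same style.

for limit in count:

Transformed code:
count = (22 * limit - 22 * limit) // (25 * (22 * limit))
limit = (limit - limit) // (25 * limit) - count % limit
count = count[22]
for limit in count:
    limit = count[count]
process(count)
limit = process(6)
limit = 19
if 11 >= limit:
    for count in limit:
        count = count + 25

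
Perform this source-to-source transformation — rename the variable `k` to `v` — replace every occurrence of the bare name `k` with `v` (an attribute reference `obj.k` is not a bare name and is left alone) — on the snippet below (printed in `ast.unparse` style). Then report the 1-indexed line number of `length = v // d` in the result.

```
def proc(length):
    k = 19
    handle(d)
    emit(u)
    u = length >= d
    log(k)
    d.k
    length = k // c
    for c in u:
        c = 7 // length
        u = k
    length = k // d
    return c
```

12

Transformed code:
def proc(length):
    v = 19
    handle(d)
    emit(u)
    u = length >= d
    log(v)
    d.k
    length = v // c
    for c in u:
        c = 7 // length
        u = v
    length = v // d
    return c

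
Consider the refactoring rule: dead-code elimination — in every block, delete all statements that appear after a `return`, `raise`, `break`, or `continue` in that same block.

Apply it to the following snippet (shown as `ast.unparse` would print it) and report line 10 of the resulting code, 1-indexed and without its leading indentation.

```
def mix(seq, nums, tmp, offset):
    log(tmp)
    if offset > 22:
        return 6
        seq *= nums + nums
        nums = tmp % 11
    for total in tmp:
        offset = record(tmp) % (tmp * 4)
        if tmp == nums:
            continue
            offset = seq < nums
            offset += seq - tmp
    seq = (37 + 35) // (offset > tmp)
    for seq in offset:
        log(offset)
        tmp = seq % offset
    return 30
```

Transformed code:
def mix(seq, nums, tmp, offset):
    log(tmp)
    if offset > 22:
        return 6
    for total in tmp:
        offset = record(tmp) % (tmp * 4)
        if tmp == nums:
            continue
    seq = (37 + 35) // (offset > tmp)
    for seq in offset:
        log(offset)
        tmp = seq % offset
    return 30

for seq in offset:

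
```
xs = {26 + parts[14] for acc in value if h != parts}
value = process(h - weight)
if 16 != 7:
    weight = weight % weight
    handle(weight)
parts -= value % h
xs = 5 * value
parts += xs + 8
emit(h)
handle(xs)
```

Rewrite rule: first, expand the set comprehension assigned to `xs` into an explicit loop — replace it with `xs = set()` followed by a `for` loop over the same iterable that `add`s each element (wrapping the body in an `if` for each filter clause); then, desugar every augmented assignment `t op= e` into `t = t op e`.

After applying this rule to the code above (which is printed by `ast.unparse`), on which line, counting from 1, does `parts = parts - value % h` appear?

Transformed code:
xs = set()
for acc in value:
    if h != parts:
        xs.add(26 + parts[14])
value = process(h - weight)
if 16 != 7:
    weight = weight % weight
    handle(weight)
parts = parts - value % h
xs = 5 * value
parts = parts + (xs + 8)
emit(h)
handle(xs)

9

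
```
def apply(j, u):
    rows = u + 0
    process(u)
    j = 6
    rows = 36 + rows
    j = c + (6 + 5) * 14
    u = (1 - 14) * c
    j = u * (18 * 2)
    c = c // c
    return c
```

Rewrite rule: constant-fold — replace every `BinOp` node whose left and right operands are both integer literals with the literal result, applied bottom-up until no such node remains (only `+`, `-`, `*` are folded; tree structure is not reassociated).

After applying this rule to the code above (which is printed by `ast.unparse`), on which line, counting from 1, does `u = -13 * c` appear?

7

Transformed code:
def apply(j, u):
    rows = u + 0
    process(u)
    j = 6
    rows = 36 + rows
    j = c + 154
    u = -13 * c
    j = u * 36
    c = c // c
    return c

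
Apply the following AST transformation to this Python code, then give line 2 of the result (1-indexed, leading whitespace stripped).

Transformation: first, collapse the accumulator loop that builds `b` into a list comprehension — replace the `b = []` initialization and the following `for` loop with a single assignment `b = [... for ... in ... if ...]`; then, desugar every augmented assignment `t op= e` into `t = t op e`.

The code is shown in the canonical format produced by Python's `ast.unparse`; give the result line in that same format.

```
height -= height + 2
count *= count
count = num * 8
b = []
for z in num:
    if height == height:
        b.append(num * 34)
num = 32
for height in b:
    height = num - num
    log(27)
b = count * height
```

Transformed code:
height = height - (height + 2)
count = count * count
count = num * 8
b = [num * 34 for z in num if height == height]
num = 32
for height in b:
    height = num - num
    log(27)
b = count * height

count = count * count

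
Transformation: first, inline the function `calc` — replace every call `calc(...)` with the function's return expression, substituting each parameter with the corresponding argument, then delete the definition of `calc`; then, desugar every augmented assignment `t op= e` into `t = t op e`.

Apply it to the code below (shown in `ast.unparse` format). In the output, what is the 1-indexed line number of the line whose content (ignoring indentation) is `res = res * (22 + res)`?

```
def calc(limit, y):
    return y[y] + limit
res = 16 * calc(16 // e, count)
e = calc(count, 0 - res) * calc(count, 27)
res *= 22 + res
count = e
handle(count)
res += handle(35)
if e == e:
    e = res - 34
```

Transformed code:
res = 16 * (count[count] + 16 // e)
e = ((0 - res)[0 - res] + count) * (27[27] + count)
res = res * (22 + res)
count = e
handle(count)
res = res + handle(35)
if e == e:
    e = res - 34

3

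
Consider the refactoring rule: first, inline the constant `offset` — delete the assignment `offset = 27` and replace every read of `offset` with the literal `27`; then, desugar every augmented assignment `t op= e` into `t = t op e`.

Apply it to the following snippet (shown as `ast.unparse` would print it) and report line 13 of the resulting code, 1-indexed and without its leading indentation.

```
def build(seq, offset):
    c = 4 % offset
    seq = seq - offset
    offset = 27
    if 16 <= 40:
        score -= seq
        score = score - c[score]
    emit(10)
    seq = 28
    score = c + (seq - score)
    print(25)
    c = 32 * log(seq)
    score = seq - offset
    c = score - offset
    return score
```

Transformed code:
def build(seq, offset):
    c = 4 % 27
    seq = seq - 27
    if 16 <= 40:
        score = score - seq
        score = score - c[score]
    emit(10)
    seq = 28
    score = c + (seq - score)
    print(25)
    c = 32 * log(seq)
    score = seq - 27
    c = score - 27
    return score

c = score - 27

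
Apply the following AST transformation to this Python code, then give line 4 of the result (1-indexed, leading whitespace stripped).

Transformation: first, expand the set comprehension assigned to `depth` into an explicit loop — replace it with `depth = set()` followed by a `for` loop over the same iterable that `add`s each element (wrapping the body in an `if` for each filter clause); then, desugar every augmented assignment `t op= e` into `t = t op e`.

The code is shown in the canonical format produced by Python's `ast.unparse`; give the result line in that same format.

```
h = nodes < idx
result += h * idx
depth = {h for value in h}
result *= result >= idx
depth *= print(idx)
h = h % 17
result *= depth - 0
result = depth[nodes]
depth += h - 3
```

for value in h:

Transformed code:
h = nodes < idx
result = result + h * idx
depth = set()
for value in h:
    depth.add(h)
result = result * (result >= idx)
depth = depth * print(idx)
h = h % 17
result = result * (depth - 0)
result = depth[nodes]
depth = depth + (h - 3)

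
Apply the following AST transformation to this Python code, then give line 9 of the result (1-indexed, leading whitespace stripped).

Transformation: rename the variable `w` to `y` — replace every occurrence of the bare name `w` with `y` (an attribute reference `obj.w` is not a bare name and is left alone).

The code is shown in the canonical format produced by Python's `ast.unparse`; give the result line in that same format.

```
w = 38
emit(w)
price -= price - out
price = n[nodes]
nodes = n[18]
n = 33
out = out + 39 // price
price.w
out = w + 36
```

out = y + 36

Transformed code:
y = 38
emit(y)
price -= price - out
price = n[nodes]
nodes = n[18]
n = 33
out = out + 39 // price
price.w
out = y + 36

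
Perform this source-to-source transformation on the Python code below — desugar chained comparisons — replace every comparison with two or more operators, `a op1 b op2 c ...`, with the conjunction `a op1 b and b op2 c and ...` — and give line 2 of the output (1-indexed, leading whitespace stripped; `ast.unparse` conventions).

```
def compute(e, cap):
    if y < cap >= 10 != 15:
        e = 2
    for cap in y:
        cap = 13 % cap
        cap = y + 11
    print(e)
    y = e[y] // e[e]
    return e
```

if y < cap and cap >= 10 and (10 != 15):

Transformed code:
def compute(e, cap):
    if y < cap and cap >= 10 and (10 != 15):
        e = 2
    for cap in y:
        cap = 13 % cap
        cap = y + 11
    print(e)
    y = e[y] // e[e]
    return e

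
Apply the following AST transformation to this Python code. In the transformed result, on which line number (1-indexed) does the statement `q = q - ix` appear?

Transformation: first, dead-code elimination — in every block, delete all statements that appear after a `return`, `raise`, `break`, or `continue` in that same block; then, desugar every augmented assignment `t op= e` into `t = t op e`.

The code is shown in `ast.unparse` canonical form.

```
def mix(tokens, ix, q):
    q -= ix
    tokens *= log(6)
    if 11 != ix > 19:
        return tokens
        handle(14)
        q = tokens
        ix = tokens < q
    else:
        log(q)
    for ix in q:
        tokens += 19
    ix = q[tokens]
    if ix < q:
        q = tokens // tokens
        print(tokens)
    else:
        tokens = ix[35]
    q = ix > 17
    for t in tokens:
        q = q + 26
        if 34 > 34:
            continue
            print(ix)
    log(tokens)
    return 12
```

2

Transformed code:
def mix(tokens, ix, q):
    q = q - ix
    tokens = tokens * log(6)
    if 11 != ix > 19:
        return tokens
    else:
        log(q)
    for ix in q:
        tokens = tokens + 19
    ix = q[tokens]
    if ix < q:
        q = tokens // tokens
        print(tokens)
    else:
        tokens = ix[35]
    q = ix > 17
    for t in tokens:
        q = q + 26
        if 34 > 34:
            continue
    log(tokens)
    return 12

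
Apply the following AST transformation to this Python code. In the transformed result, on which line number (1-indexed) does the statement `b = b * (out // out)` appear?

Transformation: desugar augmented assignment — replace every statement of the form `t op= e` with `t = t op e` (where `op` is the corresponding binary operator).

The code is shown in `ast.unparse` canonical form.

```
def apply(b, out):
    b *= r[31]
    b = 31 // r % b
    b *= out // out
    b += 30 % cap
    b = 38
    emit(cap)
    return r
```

Transformed code:
def apply(b, out):
    b = b * r[31]
    b = 31 // r % b
    b = b * (out // out)
    b = b + 30 % cap
    b = 38
    emit(cap)
    return r

4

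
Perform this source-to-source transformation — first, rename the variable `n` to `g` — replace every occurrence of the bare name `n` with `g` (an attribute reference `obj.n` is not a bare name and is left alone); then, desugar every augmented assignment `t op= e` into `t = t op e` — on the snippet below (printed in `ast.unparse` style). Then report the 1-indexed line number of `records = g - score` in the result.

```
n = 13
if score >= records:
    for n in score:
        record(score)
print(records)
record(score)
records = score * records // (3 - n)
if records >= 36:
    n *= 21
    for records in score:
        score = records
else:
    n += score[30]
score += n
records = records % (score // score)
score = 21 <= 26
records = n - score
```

17

Transformed code:
g = 13
if score >= records:
    for g in score:
        record(score)
print(records)
record(score)
records = score * records // (3 - g)
if records >= 36:
    g = g * 21
    for records in score:
        score = records
else:
    g = g + score[30]
score = score + g
records = records % (score // score)
score = 21 <= 26
records = g - score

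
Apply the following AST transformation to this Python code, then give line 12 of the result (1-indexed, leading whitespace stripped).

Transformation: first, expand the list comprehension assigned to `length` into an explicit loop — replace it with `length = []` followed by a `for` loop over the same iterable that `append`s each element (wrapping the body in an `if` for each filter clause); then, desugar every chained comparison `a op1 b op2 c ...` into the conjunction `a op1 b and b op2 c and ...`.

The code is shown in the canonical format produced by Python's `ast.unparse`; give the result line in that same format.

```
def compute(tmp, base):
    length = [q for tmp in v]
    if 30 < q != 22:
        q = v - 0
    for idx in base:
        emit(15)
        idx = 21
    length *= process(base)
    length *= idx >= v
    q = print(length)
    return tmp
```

q = print(length)

Transformed code:
def compute(tmp, base):
    length = []
    for tmp in v:
        length.append(q)
    if 30 < q and q != 22:
        q = v - 0
    for idx in base:
        emit(15)
        idx = 21
    length *= process(base)
    length *= idx >= v
    q = print(length)
    return tmp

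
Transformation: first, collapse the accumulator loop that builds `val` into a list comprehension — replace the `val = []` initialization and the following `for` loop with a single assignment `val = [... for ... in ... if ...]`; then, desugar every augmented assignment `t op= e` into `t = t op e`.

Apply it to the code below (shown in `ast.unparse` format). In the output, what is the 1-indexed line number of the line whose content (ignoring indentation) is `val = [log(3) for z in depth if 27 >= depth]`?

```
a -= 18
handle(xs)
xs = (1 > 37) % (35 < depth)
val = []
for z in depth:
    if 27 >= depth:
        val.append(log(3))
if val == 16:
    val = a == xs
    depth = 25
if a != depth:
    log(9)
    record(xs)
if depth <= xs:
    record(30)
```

4

Transformed code:
a = a - 18
handle(xs)
xs = (1 > 37) % (35 < depth)
val = [log(3) for z in depth if 27 >= depth]
if val == 16:
    val = a == xs
    depth = 25
if a != depth:
    log(9)
    record(xs)
if depth <= xs:
    record(30)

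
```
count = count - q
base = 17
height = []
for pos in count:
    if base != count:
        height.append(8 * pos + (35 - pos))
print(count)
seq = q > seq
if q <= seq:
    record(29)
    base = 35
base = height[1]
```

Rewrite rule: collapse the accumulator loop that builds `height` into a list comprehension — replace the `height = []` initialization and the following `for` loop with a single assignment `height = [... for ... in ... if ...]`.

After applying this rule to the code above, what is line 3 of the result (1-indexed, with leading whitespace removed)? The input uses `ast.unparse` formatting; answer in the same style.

height = [8 * pos + (35 - pos) for pos in count if base != count]

Transformed code:
count = count - q
base = 17
height = [8 * pos + (35 - pos) for pos in count if base != count]
print(count)
seq = q > seq
if q <= seq:
    record(29)
    base = 35
base = height[1]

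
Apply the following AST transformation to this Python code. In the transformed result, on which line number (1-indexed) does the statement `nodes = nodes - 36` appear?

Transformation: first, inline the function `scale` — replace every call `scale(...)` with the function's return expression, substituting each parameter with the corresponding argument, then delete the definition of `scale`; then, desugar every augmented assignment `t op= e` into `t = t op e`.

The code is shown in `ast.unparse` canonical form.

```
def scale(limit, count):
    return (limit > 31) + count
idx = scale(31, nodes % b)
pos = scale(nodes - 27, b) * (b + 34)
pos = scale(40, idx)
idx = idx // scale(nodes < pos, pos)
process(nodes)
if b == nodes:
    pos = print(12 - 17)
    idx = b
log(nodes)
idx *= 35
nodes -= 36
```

Transformed code:
idx = (31 > 31) + nodes % b
pos = ((nodes - 27 > 31) + b) * (b + 34)
pos = (40 > 31) + idx
idx = idx // (((nodes < pos) > 31) + pos)
process(nodes)
if b == nodes:
    pos = print(12 - 17)
    idx = b
log(nodes)
idx = idx * 35
nodes = nodes - 36

11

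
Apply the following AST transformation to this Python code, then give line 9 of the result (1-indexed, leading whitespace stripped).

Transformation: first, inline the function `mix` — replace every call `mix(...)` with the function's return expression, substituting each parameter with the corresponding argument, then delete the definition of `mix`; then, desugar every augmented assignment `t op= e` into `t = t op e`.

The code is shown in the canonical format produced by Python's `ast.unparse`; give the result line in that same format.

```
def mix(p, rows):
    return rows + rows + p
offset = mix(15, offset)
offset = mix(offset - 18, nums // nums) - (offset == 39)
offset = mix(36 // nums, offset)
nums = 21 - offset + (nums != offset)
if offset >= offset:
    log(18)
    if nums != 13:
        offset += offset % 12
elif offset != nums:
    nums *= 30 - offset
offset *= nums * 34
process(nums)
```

elif offset != nums:

Transformed code:
offset = offset + offset + 15
offset = nums // nums + nums // nums + (offset - 18) - (offset == 39)
offset = offset + offset + 36 // nums
nums = 21 - offset + (nums != offset)
if offset >= offset:
    log(18)
    if nums != 13:
        offset = offset + offset % 12
elif offset != nums:
    nums = nums * (30 - offset)
offset = offset * (nums * 34)
process(nums)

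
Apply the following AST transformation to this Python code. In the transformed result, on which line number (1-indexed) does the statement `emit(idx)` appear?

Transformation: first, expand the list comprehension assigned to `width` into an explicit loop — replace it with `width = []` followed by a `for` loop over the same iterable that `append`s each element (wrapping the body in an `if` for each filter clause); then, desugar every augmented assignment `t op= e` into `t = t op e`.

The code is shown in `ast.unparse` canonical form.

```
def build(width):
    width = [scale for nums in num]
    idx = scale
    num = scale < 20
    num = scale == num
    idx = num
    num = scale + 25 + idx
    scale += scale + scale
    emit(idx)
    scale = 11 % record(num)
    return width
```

11

Transformed code:
def build(width):
    width = []
    for nums in num:
        width.append(scale)
    idx = scale
    num = scale < 20
    num = scale == num
    idx = num
    num = scale + 25 + idx
    scale = scale + (scale + scale)
    emit(idx)
    scale = 11 % record(num)
    return width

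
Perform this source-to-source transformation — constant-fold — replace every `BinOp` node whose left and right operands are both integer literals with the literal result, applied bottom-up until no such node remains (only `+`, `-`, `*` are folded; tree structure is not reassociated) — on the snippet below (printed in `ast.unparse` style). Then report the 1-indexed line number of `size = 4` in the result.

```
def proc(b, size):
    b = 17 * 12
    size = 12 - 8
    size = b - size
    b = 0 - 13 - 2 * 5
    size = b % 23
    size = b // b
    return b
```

3

Transformed code:
def proc(b, size):
    b = 204
    size = 4
    size = b - size
    b = -23
    size = b % 23
    size = b // b
    return b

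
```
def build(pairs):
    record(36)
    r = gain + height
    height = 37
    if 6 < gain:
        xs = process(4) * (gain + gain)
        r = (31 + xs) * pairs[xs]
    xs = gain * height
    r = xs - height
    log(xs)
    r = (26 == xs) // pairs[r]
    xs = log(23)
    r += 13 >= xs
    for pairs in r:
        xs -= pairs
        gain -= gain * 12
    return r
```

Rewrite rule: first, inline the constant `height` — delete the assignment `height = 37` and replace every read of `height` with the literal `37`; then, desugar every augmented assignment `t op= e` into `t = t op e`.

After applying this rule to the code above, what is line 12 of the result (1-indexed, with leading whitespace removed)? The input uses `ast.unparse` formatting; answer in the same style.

r = r + (13 >= xs)

Transformed code:
def build(pairs):
    record(36)
    r = gain + 37
    if 6 < gain:
        xs = process(4) * (gain + gain)
        r = (31 + xs) * pairs[xs]
    xs = gain * 37
    r = xs - 37
    log(xs)
    r = (26 == xs) // pairs[r]
    xs = log(23)
    r = r + (13 >= xs)
    for pairs in r:
        xs = xs - pairs
        gain = gain - gain * 12
    return r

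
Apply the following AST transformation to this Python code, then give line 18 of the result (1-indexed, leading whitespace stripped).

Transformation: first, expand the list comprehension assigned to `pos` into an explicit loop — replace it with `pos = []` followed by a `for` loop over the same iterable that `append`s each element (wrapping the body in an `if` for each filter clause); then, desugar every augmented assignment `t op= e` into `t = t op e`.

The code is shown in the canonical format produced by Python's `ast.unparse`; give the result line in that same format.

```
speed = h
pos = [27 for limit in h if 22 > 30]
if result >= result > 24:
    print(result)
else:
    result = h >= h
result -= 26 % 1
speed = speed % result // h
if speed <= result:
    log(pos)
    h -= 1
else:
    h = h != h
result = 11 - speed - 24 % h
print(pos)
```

Transformed code:
speed = h
pos = []
for limit in h:
    if 22 > 30:
        pos.append(27)
if result >= result > 24:
    print(result)
else:
    result = h >= h
result = result - 26 % 1
speed = speed % result // h
if speed <= result:
    log(pos)
    h = h - 1
else:
    h = h != h
result = 11 - speed - 24 % h
print(pos)

print(pos)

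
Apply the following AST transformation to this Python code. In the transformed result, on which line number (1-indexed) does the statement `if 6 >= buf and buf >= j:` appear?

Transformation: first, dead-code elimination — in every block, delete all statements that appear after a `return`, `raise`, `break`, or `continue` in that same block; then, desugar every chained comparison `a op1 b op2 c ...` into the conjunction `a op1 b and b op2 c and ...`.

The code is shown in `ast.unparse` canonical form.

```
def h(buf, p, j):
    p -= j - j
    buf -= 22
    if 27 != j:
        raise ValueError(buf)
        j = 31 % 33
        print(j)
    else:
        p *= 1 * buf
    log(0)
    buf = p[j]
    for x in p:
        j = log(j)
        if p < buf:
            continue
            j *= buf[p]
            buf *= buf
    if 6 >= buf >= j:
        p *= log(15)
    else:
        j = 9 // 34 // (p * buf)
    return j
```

14

Transformed code:
def h(buf, p, j):
    p -= j - j
    buf -= 22
    if 27 != j:
        raise ValueError(buf)
    else:
        p *= 1 * buf
    log(0)
    buf = p[j]
    for x in p:
        j = log(j)
        if p < buf:
            continue
    if 6 >= buf and buf >= j:
        p *= log(15)
    else:
        j = 9 // 34 // (p * buf)
    return j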